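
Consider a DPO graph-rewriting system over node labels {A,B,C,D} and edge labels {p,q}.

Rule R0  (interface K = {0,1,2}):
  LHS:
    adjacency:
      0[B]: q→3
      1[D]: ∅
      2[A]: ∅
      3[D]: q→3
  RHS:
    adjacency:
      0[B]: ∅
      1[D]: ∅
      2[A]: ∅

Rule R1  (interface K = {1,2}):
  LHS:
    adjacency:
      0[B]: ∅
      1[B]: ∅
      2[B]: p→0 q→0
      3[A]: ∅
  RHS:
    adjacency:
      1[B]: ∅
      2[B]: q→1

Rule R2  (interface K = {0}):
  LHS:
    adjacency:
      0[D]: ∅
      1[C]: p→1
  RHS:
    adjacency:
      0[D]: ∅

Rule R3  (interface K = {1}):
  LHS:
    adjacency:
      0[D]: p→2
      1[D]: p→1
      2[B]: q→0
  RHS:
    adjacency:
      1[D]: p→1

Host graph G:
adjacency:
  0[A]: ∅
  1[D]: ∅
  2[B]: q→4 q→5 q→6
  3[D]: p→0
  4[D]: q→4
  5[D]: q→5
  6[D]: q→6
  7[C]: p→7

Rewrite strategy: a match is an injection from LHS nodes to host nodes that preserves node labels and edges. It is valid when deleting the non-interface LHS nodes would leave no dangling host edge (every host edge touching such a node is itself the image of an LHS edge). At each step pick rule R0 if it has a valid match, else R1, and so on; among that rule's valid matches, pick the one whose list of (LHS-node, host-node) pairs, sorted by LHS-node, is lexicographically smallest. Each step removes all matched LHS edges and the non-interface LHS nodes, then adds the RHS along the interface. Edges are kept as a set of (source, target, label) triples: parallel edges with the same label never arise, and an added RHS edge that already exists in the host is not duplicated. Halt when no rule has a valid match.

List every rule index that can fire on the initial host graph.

R0: 12 valid matches — {0↦2, 1↦1, 2↦0, 3↦4}, {0↦2, 1↦1, 2↦0, 3↦5}, {0↦2, 1↦1, 2↦0, 3↦6} (+9 more)
R1: no valid match — LHS pattern not found
R2: 5 valid matches — {0↦1, 1↦7}, {0↦3, 1↦7}, {0↦4, 1↦7} (+2 more)
R3: no valid match — LHS pattern not found

Answer: [R0,R2]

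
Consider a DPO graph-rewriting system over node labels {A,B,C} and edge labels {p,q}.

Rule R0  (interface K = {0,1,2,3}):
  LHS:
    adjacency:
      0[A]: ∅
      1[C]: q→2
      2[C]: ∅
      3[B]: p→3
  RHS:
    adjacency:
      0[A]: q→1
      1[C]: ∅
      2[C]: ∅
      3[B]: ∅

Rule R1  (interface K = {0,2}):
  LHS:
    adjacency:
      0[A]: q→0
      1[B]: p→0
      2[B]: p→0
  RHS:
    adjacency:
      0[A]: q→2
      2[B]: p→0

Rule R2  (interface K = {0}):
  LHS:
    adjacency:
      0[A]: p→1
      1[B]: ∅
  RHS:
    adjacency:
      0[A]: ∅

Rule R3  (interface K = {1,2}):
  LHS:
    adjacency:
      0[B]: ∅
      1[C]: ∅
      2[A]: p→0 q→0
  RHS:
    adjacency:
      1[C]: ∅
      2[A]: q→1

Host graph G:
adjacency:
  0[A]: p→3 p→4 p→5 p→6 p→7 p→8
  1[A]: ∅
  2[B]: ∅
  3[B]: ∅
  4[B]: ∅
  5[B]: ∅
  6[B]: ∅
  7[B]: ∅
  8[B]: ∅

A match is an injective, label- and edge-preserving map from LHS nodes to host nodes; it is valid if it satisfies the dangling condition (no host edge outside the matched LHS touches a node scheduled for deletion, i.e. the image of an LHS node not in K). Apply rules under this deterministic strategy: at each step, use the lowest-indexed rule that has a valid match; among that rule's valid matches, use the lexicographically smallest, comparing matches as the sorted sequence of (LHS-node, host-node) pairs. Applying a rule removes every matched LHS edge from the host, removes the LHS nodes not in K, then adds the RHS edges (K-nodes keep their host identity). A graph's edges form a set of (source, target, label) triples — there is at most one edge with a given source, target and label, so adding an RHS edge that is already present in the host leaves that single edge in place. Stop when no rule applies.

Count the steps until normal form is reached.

Answer: 6

Derivation:
[0] host  ⇒  9 nodes, 6 edges  {0-p->3 0-p->4 0-p->5 0-p->6 0-p->7 0-p->8}
[1] R2 @ {0↦0, 1↦3}  ⇒  8 nodes, 5 edges  {0-p->4 0-p->5 0-p->6 0-p->7 0-p->8}
[2] R2 @ {0↦0, 1↦4}  ⇒  7 nodes, 4 edges  {0-p->5 0-p->6 0-p->7 0-p->8}
[3] R2 @ {0↦0, 1↦5}  ⇒  6 nodes, 3 edges  {0-p->6 0-p->7 0-p->8}
[4] R2 @ {0↦0, 1↦6}  ⇒  5 nodes, 2 edges  {0-p->7 0-p->8}
[5] R2 @ {0↦0, 1↦7}  ⇒  4 nodes, 1 edges  {0-p->8}
[6] R2 @ {0↦0, 1↦8}  ⇒  3 nodes, 0 edges  {∅}
final graph: no rule applies after step 6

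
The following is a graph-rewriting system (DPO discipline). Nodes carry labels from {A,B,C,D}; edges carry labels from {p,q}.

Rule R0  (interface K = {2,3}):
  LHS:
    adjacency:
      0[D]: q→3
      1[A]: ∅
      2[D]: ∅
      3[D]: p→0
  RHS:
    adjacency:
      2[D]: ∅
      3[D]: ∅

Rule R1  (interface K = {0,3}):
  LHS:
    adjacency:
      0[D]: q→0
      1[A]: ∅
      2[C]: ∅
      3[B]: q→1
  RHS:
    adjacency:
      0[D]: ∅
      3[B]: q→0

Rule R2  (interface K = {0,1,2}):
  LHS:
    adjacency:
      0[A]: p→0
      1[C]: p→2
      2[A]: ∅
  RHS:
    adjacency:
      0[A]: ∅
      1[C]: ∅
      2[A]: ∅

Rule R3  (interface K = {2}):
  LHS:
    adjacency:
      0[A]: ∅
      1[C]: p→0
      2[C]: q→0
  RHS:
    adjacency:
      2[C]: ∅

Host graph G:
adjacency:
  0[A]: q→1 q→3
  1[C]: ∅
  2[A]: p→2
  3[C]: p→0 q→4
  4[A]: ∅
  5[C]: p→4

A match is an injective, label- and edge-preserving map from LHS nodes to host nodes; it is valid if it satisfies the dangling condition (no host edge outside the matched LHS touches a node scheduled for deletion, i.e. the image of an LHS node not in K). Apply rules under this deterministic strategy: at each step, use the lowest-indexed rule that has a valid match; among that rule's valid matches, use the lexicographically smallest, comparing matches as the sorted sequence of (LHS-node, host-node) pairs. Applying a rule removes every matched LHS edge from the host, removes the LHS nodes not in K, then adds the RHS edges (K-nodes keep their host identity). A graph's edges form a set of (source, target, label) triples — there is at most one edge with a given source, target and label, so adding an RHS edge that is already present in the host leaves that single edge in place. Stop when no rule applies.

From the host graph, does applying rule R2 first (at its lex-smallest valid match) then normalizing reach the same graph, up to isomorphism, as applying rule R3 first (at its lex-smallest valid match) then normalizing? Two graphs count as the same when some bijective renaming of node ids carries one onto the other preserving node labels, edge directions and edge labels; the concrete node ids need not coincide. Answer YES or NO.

branch R2-first: apply at {0↦2, 1↦3, 2↦0} → |E|=4, then 1 more step(s) → NF |V|=4 |E|=2 V={0:A, 1:C, 2:A, 3:C} E=0-q->1 0-q->3
branch R3-first: apply at {0↦4, 1↦5, 2↦3} → |E|=4, then 1 more step(s) → NF |V|=4 |E|=2 V={0:A, 1:C, 2:A, 3:C} E=0-q->1 0-q->3
graphs isomorphic (equal up to label-preserving node renaming)

Answer: YES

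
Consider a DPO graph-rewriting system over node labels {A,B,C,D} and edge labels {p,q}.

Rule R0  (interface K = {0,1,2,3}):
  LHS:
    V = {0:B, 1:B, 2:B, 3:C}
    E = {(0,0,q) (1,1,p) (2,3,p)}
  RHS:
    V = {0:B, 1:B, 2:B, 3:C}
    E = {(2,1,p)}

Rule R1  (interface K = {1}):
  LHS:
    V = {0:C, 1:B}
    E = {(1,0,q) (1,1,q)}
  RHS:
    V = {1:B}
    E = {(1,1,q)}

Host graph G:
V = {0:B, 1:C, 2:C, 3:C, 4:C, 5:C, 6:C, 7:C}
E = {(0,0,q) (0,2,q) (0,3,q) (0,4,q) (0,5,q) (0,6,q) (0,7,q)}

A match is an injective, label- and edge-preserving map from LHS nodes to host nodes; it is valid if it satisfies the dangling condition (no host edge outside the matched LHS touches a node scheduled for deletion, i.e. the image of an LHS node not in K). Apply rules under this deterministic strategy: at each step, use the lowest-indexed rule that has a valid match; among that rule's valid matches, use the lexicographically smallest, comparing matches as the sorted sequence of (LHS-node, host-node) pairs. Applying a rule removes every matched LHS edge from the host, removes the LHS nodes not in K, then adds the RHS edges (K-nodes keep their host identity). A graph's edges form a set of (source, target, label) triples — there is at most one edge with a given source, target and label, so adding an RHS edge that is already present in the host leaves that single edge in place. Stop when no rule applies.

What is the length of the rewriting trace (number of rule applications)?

Answer: 6

Rewrite trace:
[0] host  ⇒  8 nodes, 7 edges  {0-q->0 0-q->2 0-q->3 0-q->4 0-q->5 0-q->6 0-q->7}
[1] R1 @ {0↦2, 1↦0}  ⇒  7 nodes, 6 edges  {0-q->0 0-q->3 0-q->4 0-q->5 0-q->6 0-q->7}
[2] R1 @ {0↦3, 1↦0}  ⇒  6 nodes, 5 edges  {0-q->0 0-q->4 0-q->5 0-q->6 0-q->7}
[3] R1 @ {0↦4, 1↦0}  ⇒  5 nodes, 4 edges  {0-q->0 0-q->5 0-q->6 0-q->7}
[4] R1 @ {0↦5, 1↦0}  ⇒  4 nodes, 3 edges  {0-q->0 0-q->6 0-q->7}
[5] R1 @ {0↦6, 1↦0}  ⇒  3 nodes, 2 edges  {0-q->0 0-q->7}
[6] R1 @ {0↦7, 1↦0}  ⇒  2 nodes, 1 edges  {0-q->0}
final graph: no rule applies after step 6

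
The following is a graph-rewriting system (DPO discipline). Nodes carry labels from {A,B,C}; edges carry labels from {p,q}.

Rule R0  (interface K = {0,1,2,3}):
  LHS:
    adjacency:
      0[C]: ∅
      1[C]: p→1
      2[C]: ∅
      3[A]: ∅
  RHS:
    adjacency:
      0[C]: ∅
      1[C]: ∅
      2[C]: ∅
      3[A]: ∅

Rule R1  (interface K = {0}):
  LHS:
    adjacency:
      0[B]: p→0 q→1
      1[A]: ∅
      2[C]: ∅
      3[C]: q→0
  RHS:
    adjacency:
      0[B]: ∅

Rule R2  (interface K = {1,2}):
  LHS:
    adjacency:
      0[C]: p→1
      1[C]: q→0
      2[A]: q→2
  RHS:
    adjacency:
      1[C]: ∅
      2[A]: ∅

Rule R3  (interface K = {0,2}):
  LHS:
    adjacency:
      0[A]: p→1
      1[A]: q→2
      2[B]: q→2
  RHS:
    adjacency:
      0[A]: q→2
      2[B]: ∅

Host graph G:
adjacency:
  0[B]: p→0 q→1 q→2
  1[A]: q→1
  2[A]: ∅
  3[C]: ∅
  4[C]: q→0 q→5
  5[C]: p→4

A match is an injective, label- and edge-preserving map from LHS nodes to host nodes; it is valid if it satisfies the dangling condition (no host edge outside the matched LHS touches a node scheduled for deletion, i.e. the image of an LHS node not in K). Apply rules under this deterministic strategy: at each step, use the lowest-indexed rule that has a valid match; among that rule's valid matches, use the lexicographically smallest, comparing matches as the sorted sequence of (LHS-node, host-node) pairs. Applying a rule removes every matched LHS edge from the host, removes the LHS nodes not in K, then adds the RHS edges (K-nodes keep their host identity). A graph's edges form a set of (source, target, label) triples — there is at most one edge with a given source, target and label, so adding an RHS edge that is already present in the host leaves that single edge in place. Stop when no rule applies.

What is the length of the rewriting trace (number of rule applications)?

Answer: 2

Steps:
initial: |V|=6 |E|=7  E = 0-p->0 0-q->1 0-q->2 1-q->1 4-q->0 4-q->5 5-p->4
step 1: apply R2 at {0↦5, 1↦4, 2↦1}  → |V|=5 |E|=4  E = 0-p->0 0-q->1 0-q->2 4-q->0
step 2: apply R1 at {0↦0, 1↦1, 2↦3, 3↦4}  → |V|=2 |E|=1  E = 0-q->2
halt: no rule applies after step 2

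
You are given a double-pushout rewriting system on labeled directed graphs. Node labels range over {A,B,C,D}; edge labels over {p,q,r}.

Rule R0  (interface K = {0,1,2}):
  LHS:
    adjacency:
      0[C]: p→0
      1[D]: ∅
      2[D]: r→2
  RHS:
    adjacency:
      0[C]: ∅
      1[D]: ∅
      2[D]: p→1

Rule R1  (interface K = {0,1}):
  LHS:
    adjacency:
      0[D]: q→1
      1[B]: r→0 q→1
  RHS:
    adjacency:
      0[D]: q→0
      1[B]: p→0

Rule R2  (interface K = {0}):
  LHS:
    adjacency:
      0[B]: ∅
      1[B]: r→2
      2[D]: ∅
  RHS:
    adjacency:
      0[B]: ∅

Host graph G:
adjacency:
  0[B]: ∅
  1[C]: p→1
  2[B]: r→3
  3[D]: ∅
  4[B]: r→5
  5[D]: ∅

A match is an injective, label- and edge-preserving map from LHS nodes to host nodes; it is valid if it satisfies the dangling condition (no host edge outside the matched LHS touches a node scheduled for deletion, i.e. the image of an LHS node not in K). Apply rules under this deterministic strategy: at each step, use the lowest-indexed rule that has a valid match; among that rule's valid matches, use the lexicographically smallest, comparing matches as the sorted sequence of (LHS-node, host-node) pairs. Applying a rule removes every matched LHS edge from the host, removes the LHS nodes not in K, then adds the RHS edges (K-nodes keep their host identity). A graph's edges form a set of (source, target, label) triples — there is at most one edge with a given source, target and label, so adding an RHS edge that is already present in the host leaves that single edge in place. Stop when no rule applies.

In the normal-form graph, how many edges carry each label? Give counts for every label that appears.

Answer: p:1

Derivation:
start.  V:6 E:3  edges: 1-p->1 2-r->3 4-r->5
1. fire R2 via {0↦0, 1↦2, 2↦3}  →  V:4 E:2  edges: 1-p->1 4-r->5
2. fire R2 via {0↦0, 1↦4, 2↦5}  →  V:2 E:1  edges: 1-p->1
final graph: no rule applies after step 2
NF edges: [(1, 1, 'p')]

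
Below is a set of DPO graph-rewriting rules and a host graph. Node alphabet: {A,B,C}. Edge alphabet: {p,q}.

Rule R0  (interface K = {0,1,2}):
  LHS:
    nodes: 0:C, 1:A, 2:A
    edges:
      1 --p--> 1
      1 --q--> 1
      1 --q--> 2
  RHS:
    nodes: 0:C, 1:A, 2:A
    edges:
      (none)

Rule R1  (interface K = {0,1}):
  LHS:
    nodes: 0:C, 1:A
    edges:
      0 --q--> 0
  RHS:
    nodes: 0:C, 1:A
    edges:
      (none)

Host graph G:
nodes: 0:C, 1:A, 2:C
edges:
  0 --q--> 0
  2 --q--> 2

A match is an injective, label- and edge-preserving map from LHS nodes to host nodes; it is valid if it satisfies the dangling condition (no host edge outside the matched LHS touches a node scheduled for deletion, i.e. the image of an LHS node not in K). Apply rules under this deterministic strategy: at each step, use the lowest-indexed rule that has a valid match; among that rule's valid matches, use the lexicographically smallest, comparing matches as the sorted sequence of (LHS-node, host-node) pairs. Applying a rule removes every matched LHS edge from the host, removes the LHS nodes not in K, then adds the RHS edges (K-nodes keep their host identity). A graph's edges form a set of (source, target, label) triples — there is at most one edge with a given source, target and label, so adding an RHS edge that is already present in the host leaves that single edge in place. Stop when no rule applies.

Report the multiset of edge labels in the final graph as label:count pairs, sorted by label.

Answer: (no edges)

Derivation:
initial: |V|=3 |E|=2  E = 0-q->0 2-q->2
step 1: apply R1 at {0↦0, 1↦1}  → |V|=3 |E|=1  E = 2-q->2
step 2: apply R1 at {0↦2, 1↦1}  → |V|=3 |E|=0  E = ∅
final graph: no rule applies after step 2
NF edges: []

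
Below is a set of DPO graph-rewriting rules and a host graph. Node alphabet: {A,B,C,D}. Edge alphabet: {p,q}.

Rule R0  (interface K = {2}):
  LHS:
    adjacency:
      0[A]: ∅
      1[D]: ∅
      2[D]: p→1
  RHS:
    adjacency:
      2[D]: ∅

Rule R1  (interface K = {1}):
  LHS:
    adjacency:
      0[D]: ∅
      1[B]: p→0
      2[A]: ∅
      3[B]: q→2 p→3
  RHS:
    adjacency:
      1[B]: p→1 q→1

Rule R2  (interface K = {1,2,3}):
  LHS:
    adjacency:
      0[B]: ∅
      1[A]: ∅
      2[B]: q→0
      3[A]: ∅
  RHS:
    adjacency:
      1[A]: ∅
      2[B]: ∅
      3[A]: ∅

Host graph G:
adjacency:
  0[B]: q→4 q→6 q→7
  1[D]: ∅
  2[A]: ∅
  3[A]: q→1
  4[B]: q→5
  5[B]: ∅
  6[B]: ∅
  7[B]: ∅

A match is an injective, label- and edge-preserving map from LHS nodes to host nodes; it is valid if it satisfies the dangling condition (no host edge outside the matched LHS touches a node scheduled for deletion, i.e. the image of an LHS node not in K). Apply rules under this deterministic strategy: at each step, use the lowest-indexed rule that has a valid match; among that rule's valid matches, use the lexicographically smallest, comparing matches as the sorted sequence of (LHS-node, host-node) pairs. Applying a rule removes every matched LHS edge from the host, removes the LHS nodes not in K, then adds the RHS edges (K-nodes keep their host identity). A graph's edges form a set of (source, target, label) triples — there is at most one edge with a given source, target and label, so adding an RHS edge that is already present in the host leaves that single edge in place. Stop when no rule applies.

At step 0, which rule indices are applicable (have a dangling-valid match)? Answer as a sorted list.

R0: no valid match — LHS pattern not found
R1: no valid match — LHS pattern not found
R2: 6 valid matches — {0↦5, 1↦2, 2↦4, 3↦3}, {0↦5, 1↦3, 2↦4, 3↦2}, {0↦6, 1↦2, 2↦0, 3↦3} (+3 more)

Answer: [R2]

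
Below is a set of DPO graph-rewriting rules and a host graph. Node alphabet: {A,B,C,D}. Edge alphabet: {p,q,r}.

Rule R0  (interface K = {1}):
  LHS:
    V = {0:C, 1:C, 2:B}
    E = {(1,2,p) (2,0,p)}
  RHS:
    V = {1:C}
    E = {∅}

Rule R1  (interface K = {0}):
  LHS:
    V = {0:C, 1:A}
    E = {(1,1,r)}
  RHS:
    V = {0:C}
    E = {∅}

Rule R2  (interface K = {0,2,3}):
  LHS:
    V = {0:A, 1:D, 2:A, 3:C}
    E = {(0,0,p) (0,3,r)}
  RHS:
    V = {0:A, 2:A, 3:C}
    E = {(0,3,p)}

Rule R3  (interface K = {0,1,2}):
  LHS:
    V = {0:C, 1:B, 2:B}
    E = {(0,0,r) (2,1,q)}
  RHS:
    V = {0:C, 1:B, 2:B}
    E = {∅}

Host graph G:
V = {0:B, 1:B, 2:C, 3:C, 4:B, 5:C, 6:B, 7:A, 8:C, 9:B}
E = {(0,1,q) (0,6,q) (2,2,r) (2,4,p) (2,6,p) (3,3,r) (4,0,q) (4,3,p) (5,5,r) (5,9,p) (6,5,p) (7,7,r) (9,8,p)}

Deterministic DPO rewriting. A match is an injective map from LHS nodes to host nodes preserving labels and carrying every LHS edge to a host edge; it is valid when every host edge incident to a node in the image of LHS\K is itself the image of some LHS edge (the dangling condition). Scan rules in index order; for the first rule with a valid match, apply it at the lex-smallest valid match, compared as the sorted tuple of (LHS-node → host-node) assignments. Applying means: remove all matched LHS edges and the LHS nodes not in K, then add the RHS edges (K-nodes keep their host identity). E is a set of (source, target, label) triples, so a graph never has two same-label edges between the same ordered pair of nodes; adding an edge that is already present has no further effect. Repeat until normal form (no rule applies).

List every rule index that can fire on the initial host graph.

R0: 1 valid match — {0↦8, 1↦5, 2↦9}
R1: 4 valid matches — {0↦2, 1↦7}, {0↦3, 1↦7}, {0↦5, 1↦7} (+1 more)
R2: no valid match — LHS pattern not found
R3: 9 valid matches — {0↦2, 1↦0, 2↦4}, {0↦2, 1↦1, 2↦0}, {0↦2, 1↦6, 2↦0} (+6 more)

Answer: [R0,R1,R3]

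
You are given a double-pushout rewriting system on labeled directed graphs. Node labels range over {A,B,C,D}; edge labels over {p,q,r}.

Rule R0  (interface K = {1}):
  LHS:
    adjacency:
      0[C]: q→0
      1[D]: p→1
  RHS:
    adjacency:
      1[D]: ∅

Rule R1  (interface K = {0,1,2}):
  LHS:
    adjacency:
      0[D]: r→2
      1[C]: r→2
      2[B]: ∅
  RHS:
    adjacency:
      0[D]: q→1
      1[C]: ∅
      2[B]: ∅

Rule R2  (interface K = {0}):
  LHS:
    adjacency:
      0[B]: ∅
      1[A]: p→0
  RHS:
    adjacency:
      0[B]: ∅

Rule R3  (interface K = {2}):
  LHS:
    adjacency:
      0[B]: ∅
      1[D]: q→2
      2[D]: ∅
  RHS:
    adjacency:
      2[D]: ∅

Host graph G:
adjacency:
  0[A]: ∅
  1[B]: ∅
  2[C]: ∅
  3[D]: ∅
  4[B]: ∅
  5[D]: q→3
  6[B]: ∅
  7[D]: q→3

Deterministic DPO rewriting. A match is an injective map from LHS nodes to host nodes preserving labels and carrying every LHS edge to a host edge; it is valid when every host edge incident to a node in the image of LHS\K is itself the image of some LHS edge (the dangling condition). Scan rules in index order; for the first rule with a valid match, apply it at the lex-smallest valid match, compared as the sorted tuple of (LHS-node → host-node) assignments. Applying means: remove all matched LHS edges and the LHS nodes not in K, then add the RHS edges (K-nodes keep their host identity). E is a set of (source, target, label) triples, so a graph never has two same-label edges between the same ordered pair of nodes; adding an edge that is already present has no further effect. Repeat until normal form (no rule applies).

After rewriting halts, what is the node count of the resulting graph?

[0] host  ⇒  8 nodes, 2 edges  {5-q->3 7-q->3}
[1] R3 @ {0↦1, 1↦5, 2↦3}  ⇒  6 nodes, 1 edges  {7-q->3}
[2] R3 @ {0↦4, 1↦7, 2↦3}  ⇒  4 nodes, 0 edges  {∅}
final graph: no rule applies after step 2
NF nodes: {0:A, 2:C, 3:D, 6:B}

Answer: 4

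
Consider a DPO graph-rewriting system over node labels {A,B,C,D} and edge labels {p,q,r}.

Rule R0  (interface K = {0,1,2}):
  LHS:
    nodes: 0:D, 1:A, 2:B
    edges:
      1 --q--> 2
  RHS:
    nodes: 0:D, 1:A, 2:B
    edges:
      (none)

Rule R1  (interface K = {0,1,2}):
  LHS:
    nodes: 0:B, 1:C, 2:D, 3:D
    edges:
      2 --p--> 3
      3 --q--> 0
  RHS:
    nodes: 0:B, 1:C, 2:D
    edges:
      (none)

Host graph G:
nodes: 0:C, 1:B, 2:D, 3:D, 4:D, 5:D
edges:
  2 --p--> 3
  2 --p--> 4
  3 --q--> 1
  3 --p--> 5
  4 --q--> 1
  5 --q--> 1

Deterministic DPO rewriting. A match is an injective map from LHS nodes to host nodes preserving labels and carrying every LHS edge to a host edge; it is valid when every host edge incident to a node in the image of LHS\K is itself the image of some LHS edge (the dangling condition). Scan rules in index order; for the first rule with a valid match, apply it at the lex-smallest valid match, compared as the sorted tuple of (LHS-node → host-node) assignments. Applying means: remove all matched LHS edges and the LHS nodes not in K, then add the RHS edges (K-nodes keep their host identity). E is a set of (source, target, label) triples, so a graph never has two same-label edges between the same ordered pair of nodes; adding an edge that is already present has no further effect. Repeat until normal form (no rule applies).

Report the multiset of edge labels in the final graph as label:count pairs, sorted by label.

Answer: (no edges)

Steps:
[0] host  ⇒  6 nodes, 6 edges  {2-p->3 2-p->4 3-q->1 3-p->5 4-q->1 5-q->1}
[1] R1 @ {0↦1, 1↦0, 2↦2, 3↦4}  ⇒  5 nodes, 4 edges  {2-p->3 3-q->1 3-p->5 5-q->1}
[2] R1 @ {0↦1, 1↦0, 2↦3, 3↦5}  ⇒  4 nodes, 2 edges  {2-p->3 3-q->1}
[3] R1 @ {0↦1, 1↦0, 2↦2, 3↦3}  ⇒  3 nodes, 0 edges  {∅}
halt: no rule applies after step 3
NF edges: []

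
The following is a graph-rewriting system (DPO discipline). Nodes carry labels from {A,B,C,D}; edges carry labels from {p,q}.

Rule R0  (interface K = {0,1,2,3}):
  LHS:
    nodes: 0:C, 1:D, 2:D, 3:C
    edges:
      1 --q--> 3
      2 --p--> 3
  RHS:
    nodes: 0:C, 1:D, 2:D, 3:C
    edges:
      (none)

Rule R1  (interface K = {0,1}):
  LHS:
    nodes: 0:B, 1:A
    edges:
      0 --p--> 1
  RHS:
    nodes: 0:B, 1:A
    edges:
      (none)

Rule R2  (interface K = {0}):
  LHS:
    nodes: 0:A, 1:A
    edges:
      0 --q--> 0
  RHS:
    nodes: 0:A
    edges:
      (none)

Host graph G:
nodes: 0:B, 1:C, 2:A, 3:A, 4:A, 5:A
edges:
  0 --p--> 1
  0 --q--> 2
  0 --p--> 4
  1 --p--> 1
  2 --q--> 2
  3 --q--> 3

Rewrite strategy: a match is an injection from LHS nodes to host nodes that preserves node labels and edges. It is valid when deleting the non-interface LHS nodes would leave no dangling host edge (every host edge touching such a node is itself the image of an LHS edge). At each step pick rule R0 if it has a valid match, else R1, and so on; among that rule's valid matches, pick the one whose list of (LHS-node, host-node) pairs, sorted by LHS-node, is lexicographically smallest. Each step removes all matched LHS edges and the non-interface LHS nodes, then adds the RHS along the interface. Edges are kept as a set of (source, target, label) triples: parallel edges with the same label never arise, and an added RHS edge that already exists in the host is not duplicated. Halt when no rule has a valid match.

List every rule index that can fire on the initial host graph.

R0: no valid match — LHS pattern not found
R1: 1 valid match — {0↦0, 1↦4}
R2: 2 valid matches — {0↦2, 1↦5}, {0↦3, 1↦5}

Answer: [R1,R2]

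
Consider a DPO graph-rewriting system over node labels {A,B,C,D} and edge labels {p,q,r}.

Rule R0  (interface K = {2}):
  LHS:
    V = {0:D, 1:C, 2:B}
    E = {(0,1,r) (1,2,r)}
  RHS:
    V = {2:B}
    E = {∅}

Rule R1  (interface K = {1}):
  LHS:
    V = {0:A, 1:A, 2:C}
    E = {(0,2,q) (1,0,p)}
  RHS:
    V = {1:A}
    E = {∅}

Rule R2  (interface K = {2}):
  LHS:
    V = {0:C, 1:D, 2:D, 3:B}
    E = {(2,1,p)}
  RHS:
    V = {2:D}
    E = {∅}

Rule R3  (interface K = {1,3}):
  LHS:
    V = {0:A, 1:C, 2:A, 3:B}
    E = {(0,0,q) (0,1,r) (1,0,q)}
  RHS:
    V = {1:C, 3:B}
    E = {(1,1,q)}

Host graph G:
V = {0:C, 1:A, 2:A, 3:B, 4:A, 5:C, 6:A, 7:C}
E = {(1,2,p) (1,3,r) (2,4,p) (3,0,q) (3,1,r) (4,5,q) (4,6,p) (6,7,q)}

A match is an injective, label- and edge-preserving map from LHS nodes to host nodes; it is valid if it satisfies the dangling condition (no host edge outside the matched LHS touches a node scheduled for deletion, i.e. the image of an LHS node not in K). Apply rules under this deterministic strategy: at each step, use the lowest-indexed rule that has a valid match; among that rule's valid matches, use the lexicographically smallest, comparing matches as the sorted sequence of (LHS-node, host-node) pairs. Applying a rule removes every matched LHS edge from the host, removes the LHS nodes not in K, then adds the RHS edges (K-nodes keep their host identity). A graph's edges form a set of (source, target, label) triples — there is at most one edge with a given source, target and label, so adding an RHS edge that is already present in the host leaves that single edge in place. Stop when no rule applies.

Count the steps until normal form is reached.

start.  V:8 E:8  edges: 1-p->2 1-r->3 2-p->4 3-q->0 3-r->1 4-q->5 4-p->6 6-q->7
1. fire R1 via {0↦6, 1↦4, 2↦7}  →  V:6 E:6  edges: 1-p->2 1-r->3 2-p->4 3-q->0 3-r->1 4-q->5
2. fire R1 via {0↦4, 1↦2, 2↦5}  →  V:4 E:4  edges: 1-p->2 1-r->3 3-q->0 3-r->1
halt: no rule applies after step 2

Answer: 2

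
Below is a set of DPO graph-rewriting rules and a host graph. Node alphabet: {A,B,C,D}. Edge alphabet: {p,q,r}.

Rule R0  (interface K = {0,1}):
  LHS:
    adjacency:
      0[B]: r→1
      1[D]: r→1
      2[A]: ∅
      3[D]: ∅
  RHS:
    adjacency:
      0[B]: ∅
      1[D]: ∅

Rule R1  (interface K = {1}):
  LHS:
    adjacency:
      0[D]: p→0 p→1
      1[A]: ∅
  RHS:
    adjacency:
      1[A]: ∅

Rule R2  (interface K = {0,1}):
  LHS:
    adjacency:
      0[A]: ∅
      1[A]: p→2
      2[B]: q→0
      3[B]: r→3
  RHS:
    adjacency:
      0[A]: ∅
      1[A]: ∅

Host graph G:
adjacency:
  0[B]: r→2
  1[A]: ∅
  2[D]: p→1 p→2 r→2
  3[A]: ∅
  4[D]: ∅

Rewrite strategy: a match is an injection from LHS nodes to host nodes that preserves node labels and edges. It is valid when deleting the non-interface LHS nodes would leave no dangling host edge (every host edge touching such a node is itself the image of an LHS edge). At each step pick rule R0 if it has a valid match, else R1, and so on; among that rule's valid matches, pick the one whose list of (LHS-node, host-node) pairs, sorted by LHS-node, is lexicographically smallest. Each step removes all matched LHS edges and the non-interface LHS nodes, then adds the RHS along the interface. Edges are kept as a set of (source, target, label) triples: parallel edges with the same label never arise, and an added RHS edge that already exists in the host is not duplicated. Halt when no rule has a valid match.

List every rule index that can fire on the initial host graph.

Answer: [R0]

Rewrite trace:
R0: 1 valid match — {0↦0, 1↦2, 2↦3, 3↦4}
R1: no valid match — 1 raw match, all fail dangling condition
R2: no valid match — LHS pattern not found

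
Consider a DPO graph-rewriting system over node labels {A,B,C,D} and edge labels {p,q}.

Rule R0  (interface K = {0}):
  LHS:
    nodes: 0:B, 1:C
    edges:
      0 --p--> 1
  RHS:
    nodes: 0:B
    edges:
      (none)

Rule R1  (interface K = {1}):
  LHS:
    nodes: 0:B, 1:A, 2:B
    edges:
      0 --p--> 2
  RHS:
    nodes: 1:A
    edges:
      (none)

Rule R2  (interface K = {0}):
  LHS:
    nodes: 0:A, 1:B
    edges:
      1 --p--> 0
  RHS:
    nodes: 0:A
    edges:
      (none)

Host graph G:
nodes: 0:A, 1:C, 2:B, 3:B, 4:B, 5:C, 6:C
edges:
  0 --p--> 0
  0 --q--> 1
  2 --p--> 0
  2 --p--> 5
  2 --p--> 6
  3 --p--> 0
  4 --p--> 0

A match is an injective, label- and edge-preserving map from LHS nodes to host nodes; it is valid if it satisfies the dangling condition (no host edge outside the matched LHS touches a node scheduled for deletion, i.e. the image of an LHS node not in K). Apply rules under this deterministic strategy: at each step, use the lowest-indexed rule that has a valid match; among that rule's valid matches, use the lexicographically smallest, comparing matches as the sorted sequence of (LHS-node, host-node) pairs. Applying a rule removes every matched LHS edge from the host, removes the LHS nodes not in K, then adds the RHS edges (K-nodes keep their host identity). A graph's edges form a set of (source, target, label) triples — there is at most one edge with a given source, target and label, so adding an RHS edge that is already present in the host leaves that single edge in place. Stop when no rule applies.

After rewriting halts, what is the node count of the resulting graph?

Answer: 2

Derivation:
start.  V:7 E:7  edges: 0-p->0 0-q->1 2-p->0 2-p->5 2-p->6 3-p->0 4-p->0
1. fire R0 via {0↦2, 1↦5}  →  V:6 E:6  edges: 0-p->0 0-q->1 2-p->0 2-p->6 3-p->0 4-p->0
2. fire R0 via {0↦2, 1↦6}  →  V:5 E:5  edges: 0-p->0 0-q->1 2-p->0 3-p->0 4-p->0
3. fire R2 via {0↦0, 1↦2}  →  V:4 E:4  edges: 0-p->0 0-q->1 3-p->0 4-p->0
4. fire R2 via {0↦0, 1↦3}  →  V:3 E:3  edges: 0-p->0 0-q->1 4-p->0
5. fire R2 via {0↦0, 1↦4}  →  V:2 E:2  edges: 0-p->0 0-q->1
normal form: no rule applies after step 5
NF nodes: {0:A, 1:C}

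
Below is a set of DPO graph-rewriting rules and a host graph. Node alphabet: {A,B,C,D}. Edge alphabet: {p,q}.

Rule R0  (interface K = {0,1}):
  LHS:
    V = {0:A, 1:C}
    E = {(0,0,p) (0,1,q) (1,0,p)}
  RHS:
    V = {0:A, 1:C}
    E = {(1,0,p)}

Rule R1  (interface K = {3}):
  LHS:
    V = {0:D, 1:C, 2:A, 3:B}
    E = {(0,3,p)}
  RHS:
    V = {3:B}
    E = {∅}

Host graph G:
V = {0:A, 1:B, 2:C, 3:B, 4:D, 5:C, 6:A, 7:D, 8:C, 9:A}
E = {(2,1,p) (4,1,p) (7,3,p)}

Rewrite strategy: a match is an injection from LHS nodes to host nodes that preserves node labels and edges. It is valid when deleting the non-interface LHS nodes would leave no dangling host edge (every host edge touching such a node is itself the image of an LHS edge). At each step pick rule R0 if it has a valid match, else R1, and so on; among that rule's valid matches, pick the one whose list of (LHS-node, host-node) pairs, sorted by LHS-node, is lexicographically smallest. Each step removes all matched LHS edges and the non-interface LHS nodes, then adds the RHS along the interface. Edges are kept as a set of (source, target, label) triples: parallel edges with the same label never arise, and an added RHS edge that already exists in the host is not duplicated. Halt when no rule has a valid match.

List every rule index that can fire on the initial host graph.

R0: no valid match — LHS pattern not found
R1: 12 valid matches — {0↦4, 1↦5, 2↦0, 3↦1}, {0↦4, 1↦5, 2↦6, 3↦1}, {0↦4, 1↦5, 2↦9, 3↦1} (+9 more)

Answer: [R1]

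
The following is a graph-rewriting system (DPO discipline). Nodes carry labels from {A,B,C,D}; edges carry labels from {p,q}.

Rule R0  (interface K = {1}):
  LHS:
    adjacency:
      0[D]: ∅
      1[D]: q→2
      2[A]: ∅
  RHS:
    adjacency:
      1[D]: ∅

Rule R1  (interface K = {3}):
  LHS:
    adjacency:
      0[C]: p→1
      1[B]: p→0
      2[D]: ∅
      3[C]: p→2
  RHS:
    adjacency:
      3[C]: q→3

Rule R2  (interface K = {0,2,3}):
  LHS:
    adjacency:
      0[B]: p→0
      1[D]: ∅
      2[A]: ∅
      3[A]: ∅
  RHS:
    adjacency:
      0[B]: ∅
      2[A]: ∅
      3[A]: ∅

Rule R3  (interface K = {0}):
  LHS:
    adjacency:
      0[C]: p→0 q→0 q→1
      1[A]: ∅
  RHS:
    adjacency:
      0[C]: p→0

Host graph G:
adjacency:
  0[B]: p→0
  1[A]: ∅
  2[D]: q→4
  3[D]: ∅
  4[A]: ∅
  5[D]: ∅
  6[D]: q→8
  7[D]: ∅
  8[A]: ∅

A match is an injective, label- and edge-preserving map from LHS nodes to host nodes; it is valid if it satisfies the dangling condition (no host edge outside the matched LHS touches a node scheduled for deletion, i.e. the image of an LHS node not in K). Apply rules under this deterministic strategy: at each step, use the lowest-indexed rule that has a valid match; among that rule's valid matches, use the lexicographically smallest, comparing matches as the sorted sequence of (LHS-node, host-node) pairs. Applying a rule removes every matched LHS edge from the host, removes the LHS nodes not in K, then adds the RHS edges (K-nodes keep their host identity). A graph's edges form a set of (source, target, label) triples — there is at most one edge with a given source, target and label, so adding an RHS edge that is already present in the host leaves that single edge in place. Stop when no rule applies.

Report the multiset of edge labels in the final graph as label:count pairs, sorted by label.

start.  V:9 E:3  edges: 0-p->0 2-q->4 6-q->8
1. fire R0 via {0↦3, 1↦2, 2↦4}  →  V:7 E:2  edges: 0-p->0 6-q->8
2. fire R0 via {0↦2, 1↦6, 2↦8}  →  V:5 E:1  edges: 0-p->0
normal form: no rule applies after step 2
NF edges: [(0, 0, 'p')]

Answer: p:1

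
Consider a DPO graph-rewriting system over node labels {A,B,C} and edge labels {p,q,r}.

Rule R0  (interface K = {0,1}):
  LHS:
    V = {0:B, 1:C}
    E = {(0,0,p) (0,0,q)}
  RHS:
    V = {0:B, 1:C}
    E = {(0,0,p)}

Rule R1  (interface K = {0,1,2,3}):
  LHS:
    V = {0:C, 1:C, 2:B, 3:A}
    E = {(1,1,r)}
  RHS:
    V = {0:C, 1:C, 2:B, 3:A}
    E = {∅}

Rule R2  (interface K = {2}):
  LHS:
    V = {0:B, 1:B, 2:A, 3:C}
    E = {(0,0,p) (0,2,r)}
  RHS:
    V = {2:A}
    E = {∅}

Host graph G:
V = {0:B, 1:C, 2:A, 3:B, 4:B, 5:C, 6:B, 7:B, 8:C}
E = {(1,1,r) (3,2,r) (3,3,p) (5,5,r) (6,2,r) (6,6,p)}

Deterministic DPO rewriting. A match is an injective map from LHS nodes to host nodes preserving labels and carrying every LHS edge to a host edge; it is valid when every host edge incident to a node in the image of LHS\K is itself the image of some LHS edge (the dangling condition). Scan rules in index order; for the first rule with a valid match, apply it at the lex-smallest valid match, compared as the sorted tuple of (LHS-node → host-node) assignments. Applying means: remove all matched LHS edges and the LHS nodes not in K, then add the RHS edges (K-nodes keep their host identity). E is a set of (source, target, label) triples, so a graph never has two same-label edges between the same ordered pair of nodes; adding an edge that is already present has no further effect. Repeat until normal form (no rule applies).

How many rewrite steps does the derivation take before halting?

[0] host  ⇒  9 nodes, 6 edges  {1-r->1 3-r->2 3-p->3 5-r->5 6-r->2 6-p->6}
[1] R1 @ {0↦1, 1↦5, 2↦0, 3↦2}  ⇒  9 nodes, 5 edges  {1-r->1 3-r->2 3-p->3 6-r->2 6-p->6}
[2] R1 @ {0↦5, 1↦1, 2↦0, 3↦2}  ⇒  9 nodes, 4 edges  {3-r->2 3-p->3 6-r->2 6-p->6}
[3] R2 @ {0↦3, 1↦0, 2↦2, 3↦1}  ⇒  6 nodes, 2 edges  {6-r->2 6-p->6}
[4] R2 @ {0↦6, 1↦4, 2↦2, 3↦5}  ⇒  3 nodes, 0 edges  {∅}
normal form: no rule applies after step 4

Answer: 4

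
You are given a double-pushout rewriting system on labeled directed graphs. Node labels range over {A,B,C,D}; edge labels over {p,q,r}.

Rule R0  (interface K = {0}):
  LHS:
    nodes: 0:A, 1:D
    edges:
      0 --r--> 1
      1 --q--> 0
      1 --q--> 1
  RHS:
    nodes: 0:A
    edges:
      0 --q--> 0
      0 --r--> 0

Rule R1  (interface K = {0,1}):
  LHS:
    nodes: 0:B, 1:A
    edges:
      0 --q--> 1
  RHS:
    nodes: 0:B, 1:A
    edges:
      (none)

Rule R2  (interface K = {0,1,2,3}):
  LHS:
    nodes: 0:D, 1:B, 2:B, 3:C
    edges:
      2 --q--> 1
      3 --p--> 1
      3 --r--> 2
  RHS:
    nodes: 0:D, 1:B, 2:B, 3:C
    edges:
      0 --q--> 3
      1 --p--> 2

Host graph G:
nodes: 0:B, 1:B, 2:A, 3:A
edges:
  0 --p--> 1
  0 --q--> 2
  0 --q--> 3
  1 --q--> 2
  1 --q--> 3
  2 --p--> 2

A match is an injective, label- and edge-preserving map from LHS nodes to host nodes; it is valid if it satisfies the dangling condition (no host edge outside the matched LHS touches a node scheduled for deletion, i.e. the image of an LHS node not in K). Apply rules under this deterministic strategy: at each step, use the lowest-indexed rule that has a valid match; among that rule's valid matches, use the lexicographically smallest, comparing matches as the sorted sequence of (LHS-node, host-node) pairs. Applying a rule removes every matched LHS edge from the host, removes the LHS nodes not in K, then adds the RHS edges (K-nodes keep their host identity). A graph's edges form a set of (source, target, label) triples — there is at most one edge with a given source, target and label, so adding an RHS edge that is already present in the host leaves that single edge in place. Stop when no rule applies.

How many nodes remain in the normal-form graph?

Answer: 4

Rewrite trace:
initial: |V|=4 |E|=6  E = 0-p->1 0-q->2 0-q->3 1-q->2 1-q->3 2-p->2
step 1: apply R1 at {0↦0, 1↦2}  → |V|=4 |E|=5  E = 0-p->1 0-q->3 1-q->2 1-q->3 2-p->2
step 2: apply R1 at {0↦0, 1↦3}  → |V|=4 |E|=4  E = 0-p->1 1-q->2 1-q->3 2-p->2
step 3: apply R1 at {0↦1, 1↦2}  → |V|=4 |E|=3  E = 0-p->1 1-q->3 2-p->2
step 4: apply R1 at {0↦1, 1↦3}  → |V|=4 |E|=2  E = 0-p->1 2-p->2
halt: no rule applies after step 4
NF nodes: {0:B, 1:B, 2:A, 3:A}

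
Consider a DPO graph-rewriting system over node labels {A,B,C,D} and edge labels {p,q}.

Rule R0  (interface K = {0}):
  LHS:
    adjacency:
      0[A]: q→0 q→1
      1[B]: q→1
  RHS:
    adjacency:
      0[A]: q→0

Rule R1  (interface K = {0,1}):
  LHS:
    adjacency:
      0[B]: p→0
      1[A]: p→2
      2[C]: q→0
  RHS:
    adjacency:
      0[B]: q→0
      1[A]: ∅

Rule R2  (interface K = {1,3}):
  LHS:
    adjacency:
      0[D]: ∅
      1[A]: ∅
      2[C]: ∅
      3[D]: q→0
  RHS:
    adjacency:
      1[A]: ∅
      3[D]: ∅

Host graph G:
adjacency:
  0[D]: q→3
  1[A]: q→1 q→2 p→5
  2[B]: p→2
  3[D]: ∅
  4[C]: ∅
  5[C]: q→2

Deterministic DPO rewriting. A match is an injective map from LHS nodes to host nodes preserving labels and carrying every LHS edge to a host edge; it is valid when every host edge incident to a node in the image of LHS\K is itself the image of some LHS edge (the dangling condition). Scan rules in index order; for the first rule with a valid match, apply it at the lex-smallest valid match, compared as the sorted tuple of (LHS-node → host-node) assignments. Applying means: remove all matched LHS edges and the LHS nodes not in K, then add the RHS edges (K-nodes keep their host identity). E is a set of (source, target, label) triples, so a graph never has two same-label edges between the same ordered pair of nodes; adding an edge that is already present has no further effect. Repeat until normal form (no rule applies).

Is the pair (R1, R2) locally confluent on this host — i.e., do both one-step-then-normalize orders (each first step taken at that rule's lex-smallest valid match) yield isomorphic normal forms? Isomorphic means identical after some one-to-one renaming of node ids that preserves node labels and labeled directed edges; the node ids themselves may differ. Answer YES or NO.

branch R1-first: apply at {0↦2, 1↦1, 2↦5} → |E|=4, then 2 more step(s) → NF |V|=2 |E|=1 V={0:D, 1:A} E=1-q->1
branch R2-first: apply at {0↦3, 1↦1, 2↦4, 3↦0} → |E|=5, then 2 more step(s) → NF |V|=2 |E|=1 V={0:D, 1:A} E=1-q->1
graphs isomorphic (equal up to label-preserving node renaming)

Answer: YES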